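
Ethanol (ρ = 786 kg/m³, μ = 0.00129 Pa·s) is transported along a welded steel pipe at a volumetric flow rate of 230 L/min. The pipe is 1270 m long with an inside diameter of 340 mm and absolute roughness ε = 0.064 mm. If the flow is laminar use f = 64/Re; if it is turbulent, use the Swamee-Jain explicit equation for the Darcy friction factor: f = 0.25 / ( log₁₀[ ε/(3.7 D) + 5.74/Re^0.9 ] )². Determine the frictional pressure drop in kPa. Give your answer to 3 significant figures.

ΔP ≈ 0.0849 kPa

Q = 230 L/min = 230/60000 = 0.003833 m³/s.
Cross-sectional area A = πD²/4 = π(0.34)²/4 = 0.09079 m²; mean velocity V = Q/A = 0.003833/0.09079 = 0.04222 m/s.
Reynolds number Re = ρVD/μ = 786 · 0.04222 · 0.34 / 0.00129 = 8747.
Re > 4000 → turbulent. Relative roughness ε/D = 6.4e-05/0.34 = 0.000188. Swamee-Jain: f = 0.25/(log₁₀[0.000188/3.7 + 5.74/8747^0.9])² = 0.25/(log₁₀[5.09e-05 + 0.00163])² = 0.25/(-2.775)² = 0.03246.
Darcy-Weisbach: ΔP = f(L/D)(ρV²/2) = 0.03246·(1270/0.34)·(786·0.04222²/2) = 0.03246·3735·0.7006 = 84.93 Pa.
ΔP = 84.93 Pa = 0.0849 kPa.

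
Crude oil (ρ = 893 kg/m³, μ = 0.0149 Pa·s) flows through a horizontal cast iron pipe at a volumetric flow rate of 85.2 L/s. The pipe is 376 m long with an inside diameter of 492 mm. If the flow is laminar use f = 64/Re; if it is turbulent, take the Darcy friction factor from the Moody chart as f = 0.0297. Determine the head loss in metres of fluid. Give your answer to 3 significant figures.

Q = 85.2 L/s = 85.2/1000 = 0.0852 m³/s.
Cross-sectional area A = πD²/4 = π(0.492)²/4 = 0.1901 m²; mean velocity V = Q/A = 0.0852/0.1901 = 0.4481 m/s.
Reynolds number Re = ρVD/μ = 893 · 0.4481 · 0.492 / 0.0149 = 1.321e+04.
Re > 4000 → turbulent; use the Moody-chart value f = 0.0297.
Darcy-Weisbach: ΔP = f(L/D)(ρV²/2) = 0.0297·(376/0.492)·(893·0.4481²/2) = 0.0297·764.2·89.67 = 2035 Pa.
Head loss h_f = ΔP/(ρg) = 2035/(893·9.81) = 0.232 m.

h_f ≈ 0.232 m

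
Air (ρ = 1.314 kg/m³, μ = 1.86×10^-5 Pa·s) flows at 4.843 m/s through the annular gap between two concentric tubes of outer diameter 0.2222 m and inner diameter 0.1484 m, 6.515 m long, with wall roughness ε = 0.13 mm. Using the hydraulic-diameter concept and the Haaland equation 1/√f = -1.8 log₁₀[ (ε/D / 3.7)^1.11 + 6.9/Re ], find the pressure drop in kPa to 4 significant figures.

Hydraulic diameter D_h = 4A/P = D_o - D_i = 0.2222 - 0.1484 = 0.0738 m.
Re = ρVD_h/μ = 1.314·4.843·0.0738/1.86e-05 = 2.525e+04.
ε/D_h = 0.00013/0.0738 = 0.00176; Haaland gives 1/√f = -1.8 log₁₀[0.000205+0.000273] = 5.976, so f = 0.028.
ΔP = f(L/D_h)(ρV²/2) = 0.028·6.515/0.0738·15.41 = 38.09 Pa.
ΔP = 0.03809 kPa.

ΔP ≈ 0.03809 kPa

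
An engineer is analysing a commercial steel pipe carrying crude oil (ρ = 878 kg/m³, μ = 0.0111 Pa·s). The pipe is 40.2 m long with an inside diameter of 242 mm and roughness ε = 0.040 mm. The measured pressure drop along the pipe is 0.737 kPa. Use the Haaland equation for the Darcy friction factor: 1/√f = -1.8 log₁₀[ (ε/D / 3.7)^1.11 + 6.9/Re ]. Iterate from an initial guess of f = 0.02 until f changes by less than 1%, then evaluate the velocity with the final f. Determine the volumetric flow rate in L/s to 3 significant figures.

Q ≈ 26.6 L/s

Rearranging Darcy-Weisbach: V = √(2·ΔP·D/(f·L·ρ)). With ε/D = 4e-05/0.242 = 0.000165, iterate starting from f = 0.02:
  f = 0.02 → V = √(2·737·0.242/(0.02·40.2·878)) = 0.7109 m/s; Re = ρVD/μ = 1.361e+04; f → 0.02865
  f = 0.02865 → V = 0.594 m/s; Re = 1.137e+04; f → 0.03002
  f = 0.03002 → V = 0.5802 m/s; Re = 1.111e+04; f → 0.03021
Converged (Δf/f < 1%). With the final f = 0.03021: V = √(2·737·0.242/(0.03021·40.2·878)) = 0.5784 m/s.
Q = V·A = 0.5784·(π/4·0.242²) = 0.0266 m³/s = 26.6 L/s.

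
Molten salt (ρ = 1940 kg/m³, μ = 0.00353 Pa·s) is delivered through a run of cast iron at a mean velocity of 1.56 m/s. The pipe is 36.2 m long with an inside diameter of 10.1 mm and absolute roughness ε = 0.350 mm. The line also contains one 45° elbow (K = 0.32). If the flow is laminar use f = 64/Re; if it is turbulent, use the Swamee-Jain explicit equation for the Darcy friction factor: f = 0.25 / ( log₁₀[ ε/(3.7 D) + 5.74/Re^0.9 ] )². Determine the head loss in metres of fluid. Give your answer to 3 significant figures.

h_f ≈ 29.0 m

Reynolds number Re = ρVD/μ = 1940 · 1.56 · 0.0101 / 0.00353 = 8659.
Re > 4000 → turbulent. Relative roughness ε/D = 0.00035/0.0101 = 0.0347. Swamee-Jain: f = 0.25/(log₁₀[0.0347/3.7 + 5.74/8659^0.9])² = 0.25/(log₁₀[0.00937 + 0.00164])² = 0.25/(-1.958)² = 0.06519.
Total minor-loss coefficient ΣK = 1·0.32 = 0.32.
ΔP = [f·L/D + ΣK]·(ρV²/2) = [0.06519·36.2/0.0101 + 0.32]·(1940·1.56²/2) = [233.6 + 0.32]·2361 = 5.523e+05 Pa.
Head loss h_f = ΔP/(ρg) = 5.523e+05/(1940·9.81) = 29.0 m.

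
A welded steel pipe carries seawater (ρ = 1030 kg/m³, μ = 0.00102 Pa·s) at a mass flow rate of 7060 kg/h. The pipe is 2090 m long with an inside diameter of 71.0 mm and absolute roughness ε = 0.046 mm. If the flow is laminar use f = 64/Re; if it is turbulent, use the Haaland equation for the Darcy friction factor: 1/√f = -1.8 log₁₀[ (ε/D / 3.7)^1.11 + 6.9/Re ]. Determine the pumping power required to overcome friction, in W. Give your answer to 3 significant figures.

ṁ = 7060 kg/h = 7060/3600 = 1.961 kg/s.
A = πD²/4 = π(0.071)²/4 = 0.003959 m²; mean velocity V = ṁ/(ρA) = 1.961/(1030 · 0.003959) = 0.4809 m/s.
Reynolds number Re = ρVD/μ = 1030 · 0.4809 · 0.071 / 0.00102 = 3.448e+04.
Re > 4000 → turbulent. Relative roughness ε/D = 4.6e-05/0.071 = 0.000648. Haaland: 1/√f = -1.8 log₁₀[(0.000648/3.7)^1.11 + 6.9/3.448e+04] = -1.8 log₁₀[6.76e-05 + 0.0002] = 6.43, so f = 0.02419.
Darcy-Weisbach: ΔP = f(L/D)(ρV²/2) = 0.02419·(2090/0.071)·(1030·0.4809²/2) = 0.02419·2.944e+04·119.1 = 8.48e+04 Pa.
Q = ṁ/ρ = 1.961/1030 = 0.001904 m³/s.
Pumping power P = QΔP = 0.001904·8.48e+04 = 161.5 W = 161 W.

P ≈ 161 W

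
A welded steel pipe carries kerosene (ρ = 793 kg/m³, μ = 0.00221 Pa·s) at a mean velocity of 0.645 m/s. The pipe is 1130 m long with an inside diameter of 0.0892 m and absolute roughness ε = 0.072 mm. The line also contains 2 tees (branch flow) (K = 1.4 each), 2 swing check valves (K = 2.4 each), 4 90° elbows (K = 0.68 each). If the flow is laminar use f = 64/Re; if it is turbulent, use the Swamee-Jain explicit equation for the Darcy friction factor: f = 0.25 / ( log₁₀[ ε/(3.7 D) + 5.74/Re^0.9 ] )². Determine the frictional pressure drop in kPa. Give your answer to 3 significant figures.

Reynolds number Re = ρVD/μ = 793 · 0.645 · 0.0892 / 0.00221 = 2.064e+04.
Re > 4000 → turbulent. Relative roughness ε/D = 7.2e-05/0.0892 = 0.000807. Swamee-Jain: f = 0.25/(log₁₀[0.000807/3.7 + 5.74/2.064e+04^0.9])² = 0.25/(log₁₀[0.000218 + 0.000751])² = 0.25/(-3.014)² = 0.02753.
Total minor-loss coefficient ΣK = 2·1.4 + 2·2.4 + 4·0.68 = 10.3.
ΔP = [f·L/D + ΣK]·(ρV²/2) = [0.02753·1130/0.0892 + 10.3]·(793·0.645²/2) = [348.7 + 10.3]·165 = 5.922e+04 Pa.
ΔP = 5.922e+04 Pa = 59.2 kPa.

ΔP ≈ 59.2 kPa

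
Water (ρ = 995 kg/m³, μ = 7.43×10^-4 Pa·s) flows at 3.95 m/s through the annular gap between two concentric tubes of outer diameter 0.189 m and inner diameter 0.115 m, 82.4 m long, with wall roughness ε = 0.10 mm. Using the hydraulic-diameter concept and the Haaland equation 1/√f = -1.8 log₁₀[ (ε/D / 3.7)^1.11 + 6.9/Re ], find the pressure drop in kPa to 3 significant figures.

Hydraulic diameter D_h = 4A/P = D_o - D_i = 0.189 - 0.115 = 0.074 m.
Re = ρVD_h/μ = 995·3.95·0.074/0.000743 = 3.914e+05.
ε/D_h = 0.0001/0.074 = 0.00135; Haaland gives 1/√f = -1.8 log₁₀[0.000153+1.76e-05] = 6.783, so f = 0.02174.
ΔP = f(L/D_h)(ρV²/2) = 0.02174·82.4/0.074·7762 = 1.879e+05 Pa.
ΔP = 188 kPa.

ΔP ≈ 188 kPa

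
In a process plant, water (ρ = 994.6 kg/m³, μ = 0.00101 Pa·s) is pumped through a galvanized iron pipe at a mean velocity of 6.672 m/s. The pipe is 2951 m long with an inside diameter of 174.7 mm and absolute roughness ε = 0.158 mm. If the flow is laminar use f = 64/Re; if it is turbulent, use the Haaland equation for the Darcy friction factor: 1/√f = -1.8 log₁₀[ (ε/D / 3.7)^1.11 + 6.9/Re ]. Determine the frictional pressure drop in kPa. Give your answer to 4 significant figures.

Reynolds number Re = ρVD/μ = 994.6 · 6.672 · 0.1747 / 0.00101 = 1.148e+06.
Re > 4000 → turbulent. Relative roughness ε/D = 0.000158/0.1747 = 0.000904. Haaland: 1/√f = -1.8 log₁₀[(0.000904/3.7)^1.11 + 6.9/1.148e+06] = -1.8 log₁₀[9.79e-05 + 6.01e-06] = 7.17, so f = 0.01945.
Darcy-Weisbach: ΔP = f(L/D)(ρV²/2) = 0.01945·(2951/0.1747)·(994.6·6.672²/2) = 0.01945·1.689e+04·2.214e+04 = 7.274e+06 Pa.
ΔP = 7.274e+06 Pa = 7274 kPa.

ΔP ≈ 7274 kPa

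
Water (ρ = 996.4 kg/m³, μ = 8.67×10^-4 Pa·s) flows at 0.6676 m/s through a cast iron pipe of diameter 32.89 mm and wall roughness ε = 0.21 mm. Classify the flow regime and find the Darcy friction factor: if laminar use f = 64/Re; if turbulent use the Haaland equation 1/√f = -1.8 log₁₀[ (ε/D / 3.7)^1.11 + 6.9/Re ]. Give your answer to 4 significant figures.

f ≈ 0.03554

Re = ρVD/μ = 996.4·0.6676·0.03289/0.000867 = 2.523e+04.
Re > 4000 → turbulent. ε/D = 0.00021/0.03289 = 0.00638; Haaland: 1/√f = -1.8 log₁₀[0.000857 + 0.000273] = 5.304, so f = 0.03554.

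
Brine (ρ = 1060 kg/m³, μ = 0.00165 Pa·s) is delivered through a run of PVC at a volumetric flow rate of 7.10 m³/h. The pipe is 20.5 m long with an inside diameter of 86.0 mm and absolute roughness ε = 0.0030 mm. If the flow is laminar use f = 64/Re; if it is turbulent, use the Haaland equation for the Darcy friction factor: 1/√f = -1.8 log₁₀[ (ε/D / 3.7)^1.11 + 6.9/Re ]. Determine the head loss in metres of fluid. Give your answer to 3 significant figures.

Q = 7.10 m³/h = 7.10/3600 = 0.001972 m³/s.
Cross-sectional area A = πD²/4 = π(0.086)²/4 = 0.005809 m²; mean velocity V = Q/A = 0.001972/0.005809 = 0.3395 m/s.
Reynolds number Re = ρVD/μ = 1060 · 0.3395 · 0.086 / 0.00165 = 1.876e+04.
Re > 4000 → turbulent. Relative roughness ε/D = 3e-06/0.086 = 3.49e-05. Haaland: 1/√f = -1.8 log₁₀[(3.49e-05/3.7)^1.11 + 6.9/1.876e+04] = -1.8 log₁₀[2.64e-06 + 0.000368] = 6.176, so f = 0.02622.
Darcy-Weisbach: ΔP = f(L/D)(ρV²/2) = 0.02622·(20.5/0.086)·(1060·0.3395²/2) = 0.02622·238.4·61.1 = 381.8 Pa.
Head loss h_f = ΔP/(ρg) = 381.8/(1060·9.81) = 0.0367 m.

h_f ≈ 0.0367 m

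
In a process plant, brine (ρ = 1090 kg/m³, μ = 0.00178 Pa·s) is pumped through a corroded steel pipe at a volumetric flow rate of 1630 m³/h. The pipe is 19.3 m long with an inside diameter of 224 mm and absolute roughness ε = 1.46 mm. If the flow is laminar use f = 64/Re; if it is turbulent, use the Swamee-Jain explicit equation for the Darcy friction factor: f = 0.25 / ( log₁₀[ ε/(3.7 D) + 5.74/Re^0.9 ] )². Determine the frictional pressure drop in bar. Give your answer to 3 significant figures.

ΔP ≈ 2.05 bar

Q = 1630 m³/h = 1630/3600 = 0.4528 m³/s.
Cross-sectional area A = πD²/4 = π(0.224)²/4 = 0.03941 m²; mean velocity V = Q/A = 0.4528/0.03941 = 11.49 m/s.
Reynolds number Re = ρVD/μ = 1090 · 11.49 · 0.224 / 0.00178 = 1.576e+06.
Re > 4000 → turbulent. Relative roughness ε/D = 0.00146/0.224 = 0.00652. Swamee-Jain: f = 0.25/(log₁₀[0.00652/3.7 + 5.74/1.576e+06^0.9])² = 0.25/(log₁₀[0.00176 + 1.52e-05])² = 0.25/(-2.75)² = 0.03305.
Darcy-Weisbach: ΔP = f(L/D)(ρV²/2) = 0.03305·(19.3/0.224)·(1090·11.49²/2) = 0.03305·86.16·7.194e+04 = 2.049e+05 Pa.
ΔP = 2.049e+05 Pa = 2.05 bar.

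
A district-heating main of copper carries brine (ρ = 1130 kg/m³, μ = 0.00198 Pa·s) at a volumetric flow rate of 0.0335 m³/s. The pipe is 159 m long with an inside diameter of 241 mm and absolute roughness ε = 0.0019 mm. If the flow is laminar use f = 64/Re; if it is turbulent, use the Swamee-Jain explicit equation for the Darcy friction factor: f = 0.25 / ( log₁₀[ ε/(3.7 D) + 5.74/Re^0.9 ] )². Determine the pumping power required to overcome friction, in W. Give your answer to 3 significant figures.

P ≈ 120 W

Cross-sectional area A = πD²/4 = π(0.241)²/4 = 0.04562 m²; mean velocity V = Q/A = 0.0335/0.04562 = 0.7344 m/s.
Reynolds number Re = ρVD/μ = 1130 · 0.7344 · 0.241 / 0.00198 = 1.01e+05.
Re > 4000 → turbulent. Relative roughness ε/D = 1.9e-06/0.241 = 7.88e-06. Swamee-Jain: f = 0.25/(log₁₀[7.88e-06/3.7 + 5.74/1.01e+05^0.9])² = 0.25/(log₁₀[2.13e-06 + 0.00018])² = 0.25/(-3.74)² = 0.01787.
Darcy-Weisbach: ΔP = f(L/D)(ρV²/2) = 0.01787·(159/0.241)·(1130·0.7344²/2) = 0.01787·659.8·304.7 = 3593 Pa.
Pumping power P = QΔP = 0.0335·3593 = 120.4 W = 120 W.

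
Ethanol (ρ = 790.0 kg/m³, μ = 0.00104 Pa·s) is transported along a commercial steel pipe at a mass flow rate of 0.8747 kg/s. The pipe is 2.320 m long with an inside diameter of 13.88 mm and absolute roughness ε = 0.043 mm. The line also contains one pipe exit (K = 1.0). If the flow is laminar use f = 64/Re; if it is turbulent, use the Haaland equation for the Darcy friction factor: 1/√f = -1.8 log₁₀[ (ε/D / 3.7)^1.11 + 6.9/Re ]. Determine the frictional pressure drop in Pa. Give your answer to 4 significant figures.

A = πD²/4 = π(0.01388)²/4 = 0.0001513 m²; mean velocity V = ṁ/(ρA) = 0.8747/(790 · 0.0001513) = 7.318 m/s.
Reynolds number Re = ρVD/μ = 790 · 7.318 · 0.01388 / 0.00104 = 7.715e+04.
Re > 4000 → turbulent. Relative roughness ε/D = 4.3e-05/0.01388 = 0.0031. Haaland: 1/√f = -1.8 log₁₀[(0.0031/3.7)^1.11 + 6.9/7.715e+04] = -1.8 log₁₀[0.000384 + 8.94e-05] = 5.984, so f = 0.02792.
Total minor-loss coefficient ΣK = 1·1 = 1.
ΔP = [f·L/D + ΣK]·(ρV²/2) = [0.02792·2.32/0.01388 + 1]·(790·7.318²/2) = [4.667 + 1]·2.115e+04 = 1.199e+05 Pa.

ΔP ≈ 119900 Pa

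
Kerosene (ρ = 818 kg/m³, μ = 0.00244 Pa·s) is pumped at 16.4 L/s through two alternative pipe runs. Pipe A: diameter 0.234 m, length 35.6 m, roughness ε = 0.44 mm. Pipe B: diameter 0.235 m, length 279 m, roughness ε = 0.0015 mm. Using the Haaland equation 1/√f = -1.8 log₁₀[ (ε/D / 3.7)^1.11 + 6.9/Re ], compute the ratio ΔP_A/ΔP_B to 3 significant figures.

ΔP_A/ΔP_B ≈ 0.154

Pipe A: V = Q/A = 0.0164/0.04301 = 0.3813 m/s; Re = 2.992e+04; ε/D = 0.00188; Haaland → f = 0.02758; ΔP_A = f(L/D)(ρV²/2) = 249.5 Pa.
Pipe B: V = Q/A = 0.0164/0.04337 = 0.3781 m/s; Re = 2.979e+04; ε/D = 6.38e-06; Haaland → f = 0.02337; ΔP_B = f(L/D)(ρV²/2) = 1622 Pa.
ΔP_A/ΔP_B = 249.5/1622 = 0.154.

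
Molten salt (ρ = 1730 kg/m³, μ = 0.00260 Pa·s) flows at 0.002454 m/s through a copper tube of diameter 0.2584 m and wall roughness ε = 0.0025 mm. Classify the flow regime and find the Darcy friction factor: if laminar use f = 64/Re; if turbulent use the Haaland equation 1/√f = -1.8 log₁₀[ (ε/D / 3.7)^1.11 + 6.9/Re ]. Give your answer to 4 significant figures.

Re = ρVD/μ = 1730·0.002454·0.2584/0.0026 = 421.9.
Re < 2300 → laminar, so f = 64/Re = 0.1517 (roughness is irrelevant in laminar flow).

f ≈ 0.1517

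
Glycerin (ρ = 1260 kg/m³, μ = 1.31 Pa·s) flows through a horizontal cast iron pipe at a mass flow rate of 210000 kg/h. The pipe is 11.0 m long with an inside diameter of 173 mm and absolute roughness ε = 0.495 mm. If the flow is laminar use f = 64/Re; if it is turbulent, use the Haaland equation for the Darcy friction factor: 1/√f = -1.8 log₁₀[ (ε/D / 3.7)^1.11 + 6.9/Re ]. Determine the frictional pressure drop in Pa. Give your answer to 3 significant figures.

ΔP ≈ 30300 Pa

ṁ = 210000 kg/h = 210000/3600 = 58.33 kg/s.
A = πD²/4 = π(0.173)²/4 = 0.02351 m²; mean velocity V = ṁ/(ρA) = 58.33/(1260 · 0.02351) = 1.97 m/s.
Reynolds number Re = ρVD/μ = 1260 · 1.97 · 0.173 / 1.31 = 327.7.
Re < 2300 → laminar flow, so f = 64/Re = 64/327.7 = 0.1953 (the turbulent correlation is not needed).
Darcy-Weisbach: ΔP = f(L/D)(ρV²/2) = 0.1953·(11/0.173)·(1260·1.97²/2) = 0.1953·63.58·2444 = 3.034e+04 Pa.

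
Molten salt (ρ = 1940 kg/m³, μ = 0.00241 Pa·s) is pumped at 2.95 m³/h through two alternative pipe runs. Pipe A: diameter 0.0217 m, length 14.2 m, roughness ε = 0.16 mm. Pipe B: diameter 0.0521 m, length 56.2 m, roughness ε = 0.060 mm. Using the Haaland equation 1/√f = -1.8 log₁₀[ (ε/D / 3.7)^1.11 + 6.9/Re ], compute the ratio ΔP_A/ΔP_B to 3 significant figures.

ΔP_A/ΔP_B ≈ 24.9

Pipe A: V = Q/A = 0.0008194/0.0003698 = 2.216 m/s; Re = 3.87e+04; ε/D = 0.00737; Haaland → f = 0.03603; ΔP_A = f(L/D)(ρV²/2) = 1.123e+05 Pa.
Pipe B: V = Q/A = 0.0008194/0.002132 = 0.3844 m/s; Re = 1.612e+04; ε/D = 0.00115; Haaland → f = 0.02913; ΔP_B = f(L/D)(ρV²/2) = 4504 Pa.
ΔP_A/ΔP_B = 1.123e+05/4504 = 24.9.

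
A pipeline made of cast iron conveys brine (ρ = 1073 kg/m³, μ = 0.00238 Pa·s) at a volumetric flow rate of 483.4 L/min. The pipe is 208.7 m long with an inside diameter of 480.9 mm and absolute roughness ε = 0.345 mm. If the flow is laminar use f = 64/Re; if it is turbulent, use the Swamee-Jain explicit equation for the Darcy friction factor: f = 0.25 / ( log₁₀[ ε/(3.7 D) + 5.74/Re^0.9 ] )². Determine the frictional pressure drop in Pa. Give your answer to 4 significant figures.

Q = 483.4 L/min = 483.4/60000 = 0.008057 m³/s.
Cross-sectional area A = πD²/4 = π(0.4809)²/4 = 0.1816 m²; mean velocity V = Q/A = 0.008057/0.1816 = 0.04436 m/s.
Reynolds number Re = ρVD/μ = 1073 · 0.04436 · 0.4809 / 0.00238 = 9617.
Re > 4000 → turbulent. Relative roughness ε/D = 0.000345/0.4809 = 0.000717. Swamee-Jain: f = 0.25/(log₁₀[0.000717/3.7 + 5.74/9617^0.9])² = 0.25/(log₁₀[0.000194 + 0.00149])² = 0.25/(-2.773)² = 0.03252.
Darcy-Weisbach: ΔP = f(L/D)(ρV²/2) = 0.03252·(208.7/0.4809)·(1073·0.04436²/2) = 0.03252·434·1.056 = 14.9 Pa.

ΔP ≈ 14.90 Pa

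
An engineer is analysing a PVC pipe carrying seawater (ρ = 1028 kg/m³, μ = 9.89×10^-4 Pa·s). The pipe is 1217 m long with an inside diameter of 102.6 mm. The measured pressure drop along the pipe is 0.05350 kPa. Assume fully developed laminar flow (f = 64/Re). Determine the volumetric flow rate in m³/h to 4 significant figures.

For laminar flow, f = 64/Re with Re = ρVD/μ, so Darcy-Weisbach reduces to ΔP = 32μLV/D². Solving for V: V = ΔP·D²/(32μL) = 53.5·(0.1026)²/(32·0.000989·1217) = 0.01462 m/s.
Check: Re = ρVD/μ = 1028·0.01462·0.1026/0.000989 = 1559 < 2300, so the laminar assumption holds.
Q = V·A = 0.01462·(π/4·0.1026²) = 0.0001209 m³/s = 0.4352 m³/h.

Q ≈ 0.4352 m³/h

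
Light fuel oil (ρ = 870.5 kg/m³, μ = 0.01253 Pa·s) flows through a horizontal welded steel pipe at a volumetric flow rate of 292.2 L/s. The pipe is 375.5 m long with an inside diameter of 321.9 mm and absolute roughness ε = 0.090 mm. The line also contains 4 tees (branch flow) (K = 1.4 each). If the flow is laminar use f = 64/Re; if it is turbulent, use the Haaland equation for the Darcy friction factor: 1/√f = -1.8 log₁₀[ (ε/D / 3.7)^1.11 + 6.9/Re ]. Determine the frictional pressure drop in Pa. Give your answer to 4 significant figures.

Q = 292.2 L/s = 292.2/1000 = 0.2922 m³/s.
Cross-sectional area A = πD²/4 = π(0.3219)²/4 = 0.08138 m²; mean velocity V = Q/A = 0.2922/0.08138 = 3.59 m/s.
Reynolds number Re = ρVD/μ = 870.5 · 3.59 · 0.3219 / 0.0125 = 8.029e+04.
Re > 4000 → turbulent. Relative roughness ε/D = 9e-05/0.3219 = 0.00028. Haaland: 1/√f = -1.8 log₁₀[(0.00028/3.7)^1.11 + 6.9/8.029e+04] = -1.8 log₁₀[2.66e-05 + 8.59e-05] = 7.108, so f = 0.01979.
Total minor-loss coefficient ΣK = 4·1.4 = 5.6.
ΔP = [f·L/D + ΣK]·(ρV²/2) = [0.01979·375.5/0.3219 + 5.6]·(870.5·3.59²/2) = [23.09 + 5.6]·5611 = 1.61e+05 Pa.

ΔP ≈ 161000 Pa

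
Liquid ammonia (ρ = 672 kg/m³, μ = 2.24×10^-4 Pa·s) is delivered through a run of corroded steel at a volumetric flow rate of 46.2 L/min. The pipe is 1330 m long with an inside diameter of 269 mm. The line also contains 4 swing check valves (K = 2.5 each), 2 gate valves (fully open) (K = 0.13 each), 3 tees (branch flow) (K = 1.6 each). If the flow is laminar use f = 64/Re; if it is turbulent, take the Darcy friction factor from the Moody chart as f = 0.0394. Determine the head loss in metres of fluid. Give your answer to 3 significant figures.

Q = 46.2 L/min = 46.2/60000 = 0.00077 m³/s.
Cross-sectional area A = πD²/4 = π(0.269)²/4 = 0.05683 m²; mean velocity V = Q/A = 0.00077/0.05683 = 0.01355 m/s.
Reynolds number Re = ρVD/μ = 672 · 0.01355 · 0.269 / 0.000224 = 1.093e+04.
Re > 4000 → turbulent; use the Moody-chart value f = 0.0394.
Total minor-loss coefficient ΣK = 4·2.5 + 2·0.13 + 3·1.6 = 15.1.
ΔP = [f·L/D + ΣK]·(ρV²/2) = [0.0394·1330/0.269 + 15.1]·(672·0.01355²/2) = [194.8 + 15.1]·0.06168 = 12.94 Pa.
Head loss h_f = ΔP/(ρg) = 12.94/(672·9.81) = 0.00196 m.

h_f ≈ 0.00196 m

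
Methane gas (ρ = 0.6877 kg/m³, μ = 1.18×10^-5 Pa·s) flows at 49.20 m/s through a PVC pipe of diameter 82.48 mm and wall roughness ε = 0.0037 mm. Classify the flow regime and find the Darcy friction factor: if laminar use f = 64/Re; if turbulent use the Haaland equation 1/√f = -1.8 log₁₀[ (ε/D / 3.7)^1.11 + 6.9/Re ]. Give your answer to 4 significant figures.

f ≈ 0.01534

Re = ρVD/μ = 0.6877·49.2·0.08248/1.18e-05 = 2.365e+05.
Re > 4000 → turbulent. ε/D = 3.7e-06/0.08248 = 4.49e-05; Haaland: 1/√f = -1.8 log₁₀[3.49e-06 + 2.92e-05] = 8.075, so f = 0.01534.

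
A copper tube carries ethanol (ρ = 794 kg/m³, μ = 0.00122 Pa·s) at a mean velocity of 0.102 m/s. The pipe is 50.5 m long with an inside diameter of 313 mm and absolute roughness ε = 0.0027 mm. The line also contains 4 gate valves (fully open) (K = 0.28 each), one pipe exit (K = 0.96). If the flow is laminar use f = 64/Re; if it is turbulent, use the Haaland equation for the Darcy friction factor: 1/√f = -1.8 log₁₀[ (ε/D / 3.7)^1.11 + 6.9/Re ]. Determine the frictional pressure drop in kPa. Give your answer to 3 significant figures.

Reynolds number Re = ρVD/μ = 794 · 0.102 · 0.313 / 0.00122 = 2.078e+04.
Re > 4000 → turbulent. Relative roughness ε/D = 2.7e-06/0.313 = 8.63e-06. Haaland: 1/√f = -1.8 log₁₀[(8.63e-06/3.7)^1.11 + 6.9/2.078e+04] = -1.8 log₁₀[5.6e-07 + 0.000332] = 6.26, so f = 0.02551.
Total minor-loss coefficient ΣK = 4·0.28 + 1·0.96 = 2.08.
ΔP = [f·L/D + ΣK]·(ρV²/2) = [0.02551·50.5/0.313 + 2.08]·(794·0.102²/2) = [4.117 + 2.08]·4.13 = 25.59 Pa.
ΔP = 25.59 Pa = 0.0256 kPa.

ΔP ≈ 0.0256 kPa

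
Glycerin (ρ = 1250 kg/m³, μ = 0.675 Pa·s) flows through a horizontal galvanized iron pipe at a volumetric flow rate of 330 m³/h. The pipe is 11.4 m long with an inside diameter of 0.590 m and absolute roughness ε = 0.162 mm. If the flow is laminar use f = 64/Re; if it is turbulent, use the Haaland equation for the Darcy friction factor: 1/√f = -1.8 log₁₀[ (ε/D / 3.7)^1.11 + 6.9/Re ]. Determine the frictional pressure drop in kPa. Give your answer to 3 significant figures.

Q = 330 m³/h = 330/3600 = 0.09167 m³/s.
Cross-sectional area A = πD²/4 = π(0.59)²/4 = 0.2734 m²; mean velocity V = Q/A = 0.09167/0.2734 = 0.3353 m/s.
Reynolds number Re = ρVD/μ = 1250 · 0.3353 · 0.59 / 0.675 = 366.3.
Re < 2300 → laminar flow, so f = 64/Re = 64/366.3 = 0.1747 (the turbulent correlation is not needed).
Darcy-Weisbach: ΔP = f(L/D)(ρV²/2) = 0.1747·(11.4/0.59)·(1250·0.3353²/2) = 0.1747·19.32·70.26 = 237.2 Pa.
ΔP = 237.2 Pa = 0.237 kPa.

ΔP ≈ 0.237 kPa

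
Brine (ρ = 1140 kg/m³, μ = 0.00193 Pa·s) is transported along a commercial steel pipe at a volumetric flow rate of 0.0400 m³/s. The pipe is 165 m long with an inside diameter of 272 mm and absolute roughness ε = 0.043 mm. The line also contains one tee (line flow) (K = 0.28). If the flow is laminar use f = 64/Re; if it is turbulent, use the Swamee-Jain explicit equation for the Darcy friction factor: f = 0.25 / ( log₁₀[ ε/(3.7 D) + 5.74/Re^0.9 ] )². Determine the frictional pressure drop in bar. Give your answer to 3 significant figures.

Cross-sectional area A = πD²/4 = π(0.272)²/4 = 0.05811 m²; mean velocity V = Q/A = 0.04/0.05811 = 0.6884 m/s.
Reynolds number Re = ρVD/μ = 1140 · 0.6884 · 0.272 / 0.00193 = 1.106e+05.
Re > 4000 → turbulent. Relative roughness ε/D = 4.3e-05/0.272 = 0.000158. Swamee-Jain: f = 0.25/(log₁₀[0.000158/3.7 + 5.74/1.106e+05^0.9])² = 0.25/(log₁₀[4.27e-05 + 0.000166])² = 0.25/(-3.681)² = 0.01845.
Total minor-loss coefficient ΣK = 1·0.28 = 0.28.
ΔP = [f·L/D + ΣK]·(ρV²/2) = [0.01845·165/0.272 + 0.28]·(1140·0.6884²/2) = [11.19 + 0.28]·270.1 = 3099 Pa.
ΔP = 3099 Pa = 0.0310 bar.

ΔP ≈ 0.0310 bar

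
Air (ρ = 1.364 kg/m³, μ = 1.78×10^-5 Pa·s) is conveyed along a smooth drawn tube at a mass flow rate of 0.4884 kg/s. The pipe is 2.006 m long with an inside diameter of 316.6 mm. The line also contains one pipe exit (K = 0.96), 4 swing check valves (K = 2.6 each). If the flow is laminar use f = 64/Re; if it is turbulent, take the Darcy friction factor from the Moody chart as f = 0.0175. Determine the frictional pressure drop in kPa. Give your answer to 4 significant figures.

A = πD²/4 = π(0.3166)²/4 = 0.07872 m²; mean velocity V = ṁ/(ρA) = 0.4884/(1.364 · 0.07872) = 4.548 m/s.
Reynolds number Re = ρVD/μ = 1.364 · 4.548 · 0.3166 / 1.78e-05 = 1.103e+05.
Re > 4000 → turbulent; use the Moody-chart value f = 0.0175.
Total minor-loss coefficient ΣK = 1·0.96 + 4·2.6 = 11.4.
ΔP = [f·L/D + ΣK]·(ρV²/2) = [0.0175·2.006/0.3166 + 11.4]·(1.364·4.548²/2) = [0.1109 + 11.4]·14.11 = 161.8 Pa.
ΔP = 161.8 Pa = 0.1618 kPa.

ΔP ≈ 0.1618 kPa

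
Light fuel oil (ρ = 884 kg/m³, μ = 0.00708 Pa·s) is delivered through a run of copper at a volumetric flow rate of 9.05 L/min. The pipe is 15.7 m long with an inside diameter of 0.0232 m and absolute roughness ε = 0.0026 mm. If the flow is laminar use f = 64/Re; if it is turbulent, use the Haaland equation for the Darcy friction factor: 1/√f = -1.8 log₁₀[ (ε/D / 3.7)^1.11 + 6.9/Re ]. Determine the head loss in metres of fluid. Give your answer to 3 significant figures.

Q = 9.05 L/min = 9.05/60000 = 0.0001508 m³/s.
Cross-sectional area A = πD²/4 = π(0.0232)²/4 = 0.0004227 m²; mean velocity V = Q/A = 0.0001508/0.0004227 = 0.3568 m/s.
Reynolds number Re = ρVD/μ = 884 · 0.3568 · 0.0232 / 0.00708 = 1034.
Re < 2300 → laminar flow, so f = 64/Re = 64/1034 = 0.06192 (the turbulent correlation is not needed).
Darcy-Weisbach: ΔP = f(L/D)(ρV²/2) = 0.06192·(15.7/0.0232)·(884·0.3568²/2) = 0.06192·676.7·56.27 = 2358 Pa.
Head loss h_f = ΔP/(ρg) = 2358/(884·9.81) = 0.272 m.

h_f ≈ 0.272 m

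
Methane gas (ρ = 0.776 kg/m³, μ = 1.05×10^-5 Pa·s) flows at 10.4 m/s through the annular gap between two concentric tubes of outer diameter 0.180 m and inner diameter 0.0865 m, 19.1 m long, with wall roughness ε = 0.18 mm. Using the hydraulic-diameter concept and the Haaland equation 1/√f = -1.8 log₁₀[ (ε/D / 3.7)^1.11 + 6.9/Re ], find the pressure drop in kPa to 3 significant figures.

Hydraulic diameter D_h = 4A/P = D_o - D_i = 0.18 - 0.0865 = 0.0935 m.
Re = ρVD_h/μ = 0.776·10.4·0.0935/1.05e-05 = 7.186e+04.
ε/D_h = 0.00018/0.0935 = 0.00193; Haaland gives 1/√f = -1.8 log₁₀[0.000226+9.6e-05] = 6.285, so f = 0.02532.
ΔP = f(L/D_h)(ρV²/2) = 0.02532·19.1/0.0935·41.97 = 217 Pa.
ΔP = 0.217 kPa.

ΔP ≈ 0.217 kPa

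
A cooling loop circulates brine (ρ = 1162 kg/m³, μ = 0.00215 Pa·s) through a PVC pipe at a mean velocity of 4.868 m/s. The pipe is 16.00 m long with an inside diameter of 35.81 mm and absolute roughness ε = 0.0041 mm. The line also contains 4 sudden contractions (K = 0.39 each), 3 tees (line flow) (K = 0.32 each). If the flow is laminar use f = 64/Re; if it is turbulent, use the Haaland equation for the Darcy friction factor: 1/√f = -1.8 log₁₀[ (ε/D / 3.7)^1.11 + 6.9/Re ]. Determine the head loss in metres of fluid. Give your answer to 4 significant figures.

Reynolds number Re = ρVD/μ = 1162 · 4.868 · 0.03581 / 0.00215 = 9.422e+04.
Re > 4000 → turbulent. Relative roughness ε/D = 4.1e-06/0.03581 = 0.000114. Haaland: 1/√f = -1.8 log₁₀[(0.000114/3.7)^1.11 + 6.9/9.422e+04] = -1.8 log₁₀[9.88e-06 + 7.32e-05] = 7.345, so f = 0.01854.
Total minor-loss coefficient ΣK = 4·0.39 + 3·0.32 = 2.52.
ΔP = [f·L/D + ΣK]·(ρV²/2) = [0.01854·16/0.03581 + 2.52]·(1162·4.868²/2) = [8.283 + 2.52]·1.377e+04 = 1.487e+05 Pa.
Head loss h_f = ΔP/(ρg) = 1.487e+05/(1162·9.81) = 13.05 m.

h_f ≈ 13.05 m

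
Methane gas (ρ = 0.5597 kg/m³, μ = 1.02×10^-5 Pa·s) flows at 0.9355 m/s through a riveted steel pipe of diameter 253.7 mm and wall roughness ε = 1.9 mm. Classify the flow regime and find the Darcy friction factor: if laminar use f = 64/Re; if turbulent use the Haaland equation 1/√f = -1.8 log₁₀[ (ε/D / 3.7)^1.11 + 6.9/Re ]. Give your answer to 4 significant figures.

Re = ρVD/μ = 0.5597·0.9355·0.2537/1.02e-05 = 1.302e+04.
Re > 4000 → turbulent. ε/D = 0.0019/0.2537 = 0.00749; Haaland: 1/√f = -1.8 log₁₀[0.00102 + 0.00053] = 5.056, so f = 0.03912.

f ≈ 0.03912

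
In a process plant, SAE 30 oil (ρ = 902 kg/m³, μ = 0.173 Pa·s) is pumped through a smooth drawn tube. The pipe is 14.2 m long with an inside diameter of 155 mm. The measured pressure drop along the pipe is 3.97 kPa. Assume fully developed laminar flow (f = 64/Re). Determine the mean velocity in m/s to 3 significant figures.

V ≈ 1.21 m/s

For laminar flow, f = 64/Re with Re = ρVD/μ, so Darcy-Weisbach reduces to ΔP = 32μLV/D². Solving for V: V = ΔP·D²/(32μL) = 3970·(0.155)²/(32·0.173·14.2) = 1.213 m/s.
Check: Re = ρVD/μ = 902·1.213·0.155/0.173 = 980.5 < 2300, so the laminar assumption holds.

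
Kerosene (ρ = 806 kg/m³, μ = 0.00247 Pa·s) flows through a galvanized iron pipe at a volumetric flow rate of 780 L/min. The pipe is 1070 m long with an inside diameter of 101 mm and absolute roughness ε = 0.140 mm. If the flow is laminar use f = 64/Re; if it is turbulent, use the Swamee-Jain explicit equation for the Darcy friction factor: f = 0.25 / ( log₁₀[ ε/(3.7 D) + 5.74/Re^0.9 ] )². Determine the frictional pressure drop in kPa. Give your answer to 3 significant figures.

ΔP ≈ 282 kPa

Q = 780 L/min = 780/60000 = 0.013 m³/s.
Cross-sectional area A = πD²/4 = π(0.101)²/4 = 0.008012 m²; mean velocity V = Q/A = 0.013/0.008012 = 1.623 m/s.
Reynolds number Re = ρVD/μ = 806 · 1.623 · 0.101 / 0.00247 = 5.348e+04.
Re > 4000 → turbulent. Relative roughness ε/D = 0.00014/0.101 = 0.00139. Swamee-Jain: f = 0.25/(log₁₀[0.00139/3.7 + 5.74/5.348e+04^0.9])² = 0.25/(log₁₀[0.000375 + 0.000319])² = 0.25/(-3.159)² = 0.02505.
Darcy-Weisbach: ΔP = f(L/D)(ρV²/2) = 0.02505·(1070/0.101)·(806·1.623²/2) = 0.02505·1.059e+04·1061 = 2.816e+05 Pa.
ΔP = 2.816e+05 Pa = 282 kPa.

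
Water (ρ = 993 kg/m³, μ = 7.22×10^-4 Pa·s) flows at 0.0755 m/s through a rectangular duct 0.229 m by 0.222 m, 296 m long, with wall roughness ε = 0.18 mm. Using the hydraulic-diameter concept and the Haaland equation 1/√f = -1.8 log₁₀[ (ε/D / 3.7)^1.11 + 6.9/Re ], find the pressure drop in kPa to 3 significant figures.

Hydraulic diameter D_h = 4A/P = 4·(0.229·0.222)/(2·(0.229+0.222)) = 0.2034/0.902 = 0.2254 m.
Re = ρVD_h/μ = 993·0.0755·0.2254/0.000722 = 2.341e+04.
ε/D_h = 0.00018/0.2254 = 0.000798; Haaland gives 1/√f = -1.8 log₁₀[8.53e-05+0.000295] = 6.156, so f = 0.02638.
ΔP = f(L/D_h)(ρV²/2) = 0.02638·296/0.2254·2.83 = 98.04 Pa.
ΔP = 0.0980 kPa.

ΔP ≈ 0.0980 kPa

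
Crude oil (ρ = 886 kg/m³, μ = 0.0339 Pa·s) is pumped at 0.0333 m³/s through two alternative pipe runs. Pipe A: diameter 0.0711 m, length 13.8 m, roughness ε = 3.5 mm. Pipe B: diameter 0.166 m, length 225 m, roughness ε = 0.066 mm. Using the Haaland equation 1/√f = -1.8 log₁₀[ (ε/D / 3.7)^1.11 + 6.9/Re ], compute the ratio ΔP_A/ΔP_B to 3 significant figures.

Pipe A: V = Q/A = 0.0333/0.00397 = 8.387 m/s; Re = 1.559e+04; ε/D = 0.0492; Haaland → f = 0.07275; ΔP_A = f(L/D)(ρV²/2) = 4.4e+05 Pa.
Pipe B: V = Q/A = 0.0333/0.02164 = 1.539 m/s; Re = 6675; ε/D = 0.000398; Haaland → f = 0.035; ΔP_B = f(L/D)(ρV²/2) = 4.976e+04 Pa.
ΔP_A/ΔP_B = 4.4e+05/4.976e+04 = 8.84.

ΔP_A/ΔP_B ≈ 8.84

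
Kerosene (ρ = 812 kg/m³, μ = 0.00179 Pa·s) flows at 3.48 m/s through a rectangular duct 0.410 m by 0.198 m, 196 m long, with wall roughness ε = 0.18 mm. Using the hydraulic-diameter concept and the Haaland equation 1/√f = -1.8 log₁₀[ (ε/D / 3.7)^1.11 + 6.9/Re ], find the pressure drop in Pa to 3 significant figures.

Hydraulic diameter D_h = 4A/P = 4·(0.41·0.198)/(2·(0.41+0.198)) = 0.3247/1.216 = 0.267 m.
Re = ρVD_h/μ = 812·3.48·0.267/0.00179 = 4.216e+05.
ε/D_h = 0.00018/0.267 = 0.000674; Haaland gives 1/√f = -1.8 log₁₀[7.07e-05+1.64e-05] = 7.309, so f = 0.01872.
ΔP = f(L/D_h)(ρV²/2) = 0.01872·196/0.267·4917 = 6.756e+04 Pa.

ΔP ≈ 67600 Pa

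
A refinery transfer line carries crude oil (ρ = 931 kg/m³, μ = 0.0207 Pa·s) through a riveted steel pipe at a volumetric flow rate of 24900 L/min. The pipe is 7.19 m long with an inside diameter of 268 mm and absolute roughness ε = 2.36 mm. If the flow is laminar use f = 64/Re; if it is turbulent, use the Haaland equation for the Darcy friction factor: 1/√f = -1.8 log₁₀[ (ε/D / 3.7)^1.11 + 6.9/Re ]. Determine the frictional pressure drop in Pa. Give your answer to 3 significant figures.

ΔP ≈ 25100 Pa

Q = 24900 L/min = 24900/60000 = 0.415 m³/s.
Cross-sectional area A = πD²/4 = π(0.268)²/4 = 0.05641 m²; mean velocity V = Q/A = 0.415/0.05641 = 7.357 m/s.
Reynolds number Re = ρVD/μ = 931 · 7.357 · 0.268 / 0.0207 = 8.868e+04.
Re > 4000 → turbulent. Relative roughness ε/D = 0.00236/0.268 = 0.00881. Haaland: 1/√f = -1.8 log₁₀[(0.00881/3.7)^1.11 + 6.9/8.868e+04] = -1.8 log₁₀[0.00122 + 7.78e-05] = 5.193, so f = 0.03708.
Darcy-Weisbach: ΔP = f(L/D)(ρV²/2) = 0.03708·(7.19/0.268)·(931·7.357²/2) = 0.03708·26.83·2.519e+04 = 2.506e+04 Pa.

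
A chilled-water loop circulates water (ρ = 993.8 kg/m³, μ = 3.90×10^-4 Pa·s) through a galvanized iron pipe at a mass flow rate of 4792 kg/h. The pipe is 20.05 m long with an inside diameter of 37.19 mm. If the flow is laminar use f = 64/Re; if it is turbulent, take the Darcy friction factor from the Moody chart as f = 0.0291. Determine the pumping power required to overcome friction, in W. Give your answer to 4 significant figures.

P ≈ 15.87 W

ṁ = 4792 kg/h = 4792/3600 = 1.331 kg/s.
A = πD²/4 = π(0.03719)²/4 = 0.001086 m²; mean velocity V = ṁ/(ρA) = 1.331/(993.8 · 0.001086) = 1.233 m/s.
Reynolds number Re = ρVD/μ = 993.8 · 1.233 · 0.03719 / 0.00039 = 1.169e+05.
Re > 4000 → turbulent; use the Moody-chart value f = 0.0291.
Darcy-Weisbach: ΔP = f(L/D)(ρV²/2) = 0.0291·(20.05/0.03719)·(993.8·1.233²/2) = 0.0291·539.1·755.5 = 1.185e+04 Pa.
Q = ṁ/ρ = 1.331/993.8 = 0.001339 m³/s.
Pumping power P = QΔP = 0.001339·1.185e+04 = 15.875 W = 15.87 W.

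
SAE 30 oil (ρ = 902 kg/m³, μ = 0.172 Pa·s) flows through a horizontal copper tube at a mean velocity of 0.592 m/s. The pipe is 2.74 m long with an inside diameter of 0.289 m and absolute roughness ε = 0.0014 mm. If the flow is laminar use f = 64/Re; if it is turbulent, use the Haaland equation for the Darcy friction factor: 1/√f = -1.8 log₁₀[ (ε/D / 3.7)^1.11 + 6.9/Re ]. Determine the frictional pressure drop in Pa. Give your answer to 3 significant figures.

Reynolds number Re = ρVD/μ = 902 · 0.592 · 0.289 / 0.172 = 897.2.
Re < 2300 → laminar flow, so f = 64/Re = 64/897.2 = 0.07133 (the turbulent correlation is not needed).
Darcy-Weisbach: ΔP = f(L/D)(ρV²/2) = 0.07133·(2.74/0.289)·(902·0.592²/2) = 0.07133·9.481·158.1 = 106.9 Pa.

ΔP ≈ 107 Pa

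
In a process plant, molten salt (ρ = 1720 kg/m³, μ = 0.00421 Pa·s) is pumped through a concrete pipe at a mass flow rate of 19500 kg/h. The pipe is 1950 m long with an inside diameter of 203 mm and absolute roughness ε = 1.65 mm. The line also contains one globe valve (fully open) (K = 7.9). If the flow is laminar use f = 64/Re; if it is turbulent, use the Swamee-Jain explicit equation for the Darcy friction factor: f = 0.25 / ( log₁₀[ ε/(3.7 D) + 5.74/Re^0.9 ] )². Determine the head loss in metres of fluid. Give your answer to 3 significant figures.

ṁ = 19500 kg/h = 19500/3600 = 5.417 kg/s.
A = πD²/4 = π(0.203)²/4 = 0.03237 m²; mean velocity V = ṁ/(ρA) = 5.417/(1720 · 0.03237) = 0.0973 m/s.
Reynolds number Re = ρVD/μ = 1720 · 0.0973 · 0.203 / 0.00421 = 8070.
Re > 4000 → turbulent. Relative roughness ε/D = 0.00165/0.203 = 0.00813. Swamee-Jain: f = 0.25/(log₁₀[0.00813/3.7 + 5.74/8070^0.9])² = 0.25/(log₁₀[0.0022 + 0.00175])² = 0.25/(-2.404)² = 0.04326.
Total minor-loss coefficient ΣK = 1·7.9 = 7.9.
ΔP = [f·L/D + ΣK]·(ρV²/2) = [0.04326·1950/0.203 + 7.9]·(1720·0.0973²/2) = [415.6 + 7.9]·8.142 = 3448 Pa.
Head loss h_f = ΔP/(ρg) = 3448/(1720·9.81) = 0.204 m.

h_f ≈ 0.204 m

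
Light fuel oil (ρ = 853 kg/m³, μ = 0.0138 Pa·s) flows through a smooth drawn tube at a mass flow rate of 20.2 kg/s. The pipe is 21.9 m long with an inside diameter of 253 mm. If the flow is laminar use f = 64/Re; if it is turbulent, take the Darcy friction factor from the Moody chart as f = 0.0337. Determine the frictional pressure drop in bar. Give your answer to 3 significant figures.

A = πD²/4 = π(0.253)²/4 = 0.05027 m²; mean velocity V = ṁ/(ρA) = 20.2/(853 · 0.05027) = 0.4711 m/s.
Reynolds number Re = ρVD/μ = 853 · 0.4711 · 0.253 / 0.0138 = 7367.
Re > 4000 → turbulent; use the Moody-chart value f = 0.0337.
Darcy-Weisbach: ΔP = f(L/D)(ρV²/2) = 0.0337·(21.9/0.253)·(853·0.4711²/2) = 0.0337·86.56·94.64 = 276.1 Pa.
ΔP = 276.1 Pa = 0.00276 bar.

ΔP ≈ 0.00276 bar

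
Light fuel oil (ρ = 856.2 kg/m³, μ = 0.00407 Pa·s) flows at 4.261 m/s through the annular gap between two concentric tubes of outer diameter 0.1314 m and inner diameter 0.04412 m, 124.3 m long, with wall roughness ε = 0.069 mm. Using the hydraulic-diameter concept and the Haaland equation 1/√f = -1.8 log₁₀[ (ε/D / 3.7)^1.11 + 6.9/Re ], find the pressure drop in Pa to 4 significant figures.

ΔP ≈ 241300 Pa

Hydraulic diameter D_h = 4A/P = D_o - D_i = 0.1314 - 0.04412 = 0.08728 m.
Re = ρVD_h/μ = 856.2·4.261·0.08728/0.00407 = 7.824e+04.
ε/D_h = 6.9e-05/0.08728 = 0.000791; Haaland gives 1/√f = -1.8 log₁₀[8.43e-05+8.82e-05] = 6.774, so f = 0.02179.
ΔP = f(L/D_h)(ρV²/2) = 0.02179·124.3/0.08728·7773 = 2.413e+05 Pa.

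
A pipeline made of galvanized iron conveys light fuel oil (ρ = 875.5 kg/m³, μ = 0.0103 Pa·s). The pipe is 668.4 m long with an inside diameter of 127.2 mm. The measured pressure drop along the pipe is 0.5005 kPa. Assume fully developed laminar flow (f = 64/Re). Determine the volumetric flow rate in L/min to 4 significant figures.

Q ≈ 28.03 L/min

For laminar flow, f = 64/Re with Re = ρVD/μ, so Darcy-Weisbach reduces to ΔP = 32μLV/D². Solving for V: V = ΔP·D²/(32μL) = 500.5·(0.1272)²/(32·0.0103·668.4) = 0.03676 m/s.
Check: Re = ρVD/μ = 875.5·0.03676·0.1272/0.0103 = 397.4 < 2300, so the laminar assumption holds.
Q = V·A = 0.03676·(π/4·0.1272²) = 0.0004671 m³/s = 28.03 L/min.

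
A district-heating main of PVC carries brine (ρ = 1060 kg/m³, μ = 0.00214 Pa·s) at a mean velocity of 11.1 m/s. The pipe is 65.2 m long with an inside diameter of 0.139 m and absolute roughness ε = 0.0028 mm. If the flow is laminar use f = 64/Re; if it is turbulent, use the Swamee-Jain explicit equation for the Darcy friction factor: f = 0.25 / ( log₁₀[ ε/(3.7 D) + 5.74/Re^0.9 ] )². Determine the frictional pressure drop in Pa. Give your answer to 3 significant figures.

Reynolds number Re = ρVD/μ = 1060 · 11.1 · 0.139 / 0.00214 = 7.642e+05.
Re > 4000 → turbulent. Relative roughness ε/D = 2.8e-06/0.139 = 2.01e-05. Swamee-Jain: f = 0.25/(log₁₀[2.01e-05/3.7 + 5.74/7.642e+05^0.9])² = 0.25/(log₁₀[5.44e-06 + 2.91e-05])² = 0.25/(-4.462)² = 0.01256.
Darcy-Weisbach: ΔP = f(L/D)(ρV²/2) = 0.01256·(65.2/0.139)·(1060·11.1²/2) = 0.01256·469.1·6.53e+04 = 3.847e+05 Pa.

ΔP ≈ 385000 Pa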